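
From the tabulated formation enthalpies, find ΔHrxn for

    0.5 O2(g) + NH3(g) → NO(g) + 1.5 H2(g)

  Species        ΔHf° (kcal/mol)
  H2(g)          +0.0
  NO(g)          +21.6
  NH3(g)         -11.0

Products: 1·(+21.6) + 3/2·(+0.0) = +21.6
Reactants: 1/2·(+0.0) + 1·(-11.0) = -11.0
ΔHrxn = (+21.6) − (-11.0) = 32.6 kcal/mol

ΔHrxn = 32.6 kcal/mol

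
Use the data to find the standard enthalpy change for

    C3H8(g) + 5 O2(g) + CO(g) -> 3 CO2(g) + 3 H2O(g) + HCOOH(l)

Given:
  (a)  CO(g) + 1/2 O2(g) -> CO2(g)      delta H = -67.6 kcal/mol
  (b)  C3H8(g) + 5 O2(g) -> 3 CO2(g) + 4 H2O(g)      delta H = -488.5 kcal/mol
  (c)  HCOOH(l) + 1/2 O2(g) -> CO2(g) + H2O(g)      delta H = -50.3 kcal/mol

(a) as written: -67.6 kcal/mol
(b) as written: -488.5 kcal/mol
(c) reversed: +50.3 kcal/mol
delta H = (1)·(-67.6) + (1)·(-488.5) + (-1)·(-50.3) = -505.8 kcal/mol

delta H = -505.8 kcal/mol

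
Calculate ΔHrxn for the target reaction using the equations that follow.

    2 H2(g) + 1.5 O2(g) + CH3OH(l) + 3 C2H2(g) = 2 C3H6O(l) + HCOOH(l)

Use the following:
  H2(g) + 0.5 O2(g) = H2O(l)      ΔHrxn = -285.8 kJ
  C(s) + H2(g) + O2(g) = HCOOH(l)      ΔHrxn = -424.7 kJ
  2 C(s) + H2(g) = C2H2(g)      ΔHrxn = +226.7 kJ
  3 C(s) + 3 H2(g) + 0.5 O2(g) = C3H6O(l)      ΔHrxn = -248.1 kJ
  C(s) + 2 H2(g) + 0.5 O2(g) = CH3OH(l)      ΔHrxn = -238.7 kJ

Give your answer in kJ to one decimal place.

equation 1: not needed (H2O(l) appears nowhere else).
equation 2 as written (HCOOH(l) already on the product side): -424.7 kJ
equation 3 reversed and × 3 (reverse to put C2H2(g) on the reactant side; ×3 to match 3 C2H2(g) in the target): (-3)·(+226.7) = -680.1 kJ
equation 4 × 2 (×2 to match 2 C3H6O(l) in the target): (2)·(-248.1) = -496.2 kJ
equation 5 reversed (CH3OH(l) must end up as a reactant): +238.7 kJ
Combining the equations, ΔHrxn = (1)·(-424.7) + (-3)·(+226.7) + (2)·(-248.1) + (-1)·(-238.7) = -1362.3 kJ

ΔHrxn = -1362.3 kJ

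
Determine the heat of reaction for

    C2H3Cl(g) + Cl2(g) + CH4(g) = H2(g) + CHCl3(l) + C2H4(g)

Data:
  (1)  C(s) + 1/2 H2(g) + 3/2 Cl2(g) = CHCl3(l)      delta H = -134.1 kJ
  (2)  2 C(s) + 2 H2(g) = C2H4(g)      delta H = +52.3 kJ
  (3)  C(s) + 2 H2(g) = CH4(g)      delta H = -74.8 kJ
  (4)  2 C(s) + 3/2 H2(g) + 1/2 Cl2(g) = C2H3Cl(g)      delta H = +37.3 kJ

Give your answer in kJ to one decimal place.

(1) as written: -134.1 kJ
(2) as written: +52.3 kJ
(3) reversed: +74.8 kJ
(4) reversed: -37.3 kJ
By Hess's law, delta H = (1)·(-134.1) + (1)·(+52.3) + (-1)·(-74.8) + (-1)·(+37.3) = -44.3 kJ

delta H = -44.3 kJ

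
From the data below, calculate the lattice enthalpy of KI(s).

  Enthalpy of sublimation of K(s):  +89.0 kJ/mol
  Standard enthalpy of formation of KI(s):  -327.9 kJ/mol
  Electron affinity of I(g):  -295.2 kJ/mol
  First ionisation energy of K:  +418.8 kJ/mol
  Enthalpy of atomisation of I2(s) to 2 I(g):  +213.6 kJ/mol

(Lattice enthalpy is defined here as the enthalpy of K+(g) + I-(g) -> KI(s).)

ΔHf° = 1·ΔHsub + 1·(ΣIE) + 1/2·D(I2) + 1·EA + U
-327.9 = 1·(+89.0) + 1·(+418.8) + 1/2·(+213.6) + 1·(-295.2) + U
U = -327.9 − (+319.4) = -647.3 kJ/mol

U = -647.3 kJ/mol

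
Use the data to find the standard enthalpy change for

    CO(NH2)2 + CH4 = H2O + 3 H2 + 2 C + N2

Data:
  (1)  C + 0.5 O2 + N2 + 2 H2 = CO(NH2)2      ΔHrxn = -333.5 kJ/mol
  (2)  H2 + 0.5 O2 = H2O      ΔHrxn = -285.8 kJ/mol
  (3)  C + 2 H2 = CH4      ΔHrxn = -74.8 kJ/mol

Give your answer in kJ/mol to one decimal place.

(1) reversed: +333.5 kJ/mol
(2) as written: -285.8 kJ/mol
(3) reversed: +74.8 kJ/mol
By Hess's law, ΔHrxn = (+333.5) + (-285.8) + (+74.8) = 122.5 kJ/mol

ΔHrxn = 122.5 kJ/mol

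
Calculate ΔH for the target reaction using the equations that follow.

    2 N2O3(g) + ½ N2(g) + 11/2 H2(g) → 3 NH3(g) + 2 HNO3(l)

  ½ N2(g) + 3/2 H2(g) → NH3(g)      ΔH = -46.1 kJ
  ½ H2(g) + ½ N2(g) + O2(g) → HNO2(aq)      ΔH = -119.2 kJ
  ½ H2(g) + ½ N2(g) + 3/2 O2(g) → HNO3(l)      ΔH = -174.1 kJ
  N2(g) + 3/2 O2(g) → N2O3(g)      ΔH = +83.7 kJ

ΔH = -653.9 kJ

equation 1 × 3 (scale by 3 for the 3 NH3(g)): (3)·(-46.1) = -138.3 kJ
equation 2: not needed (HNO2(aq) appears nowhere else).
equation 3 × 2 (scale by 2 for the 2 HNO3(l)): (2)·(-174.1) = -348.2 kJ
equation 4 reversed and × 2 (N2O3(g) must end up as a reactant; ×2 to match 2 N2O3(g) in the target): (-2)·(+83.7) = -167.4 kJ
Combining the equations, ΔH = (-138.3) + (-348.2) + (-167.4) = -653.9 kJ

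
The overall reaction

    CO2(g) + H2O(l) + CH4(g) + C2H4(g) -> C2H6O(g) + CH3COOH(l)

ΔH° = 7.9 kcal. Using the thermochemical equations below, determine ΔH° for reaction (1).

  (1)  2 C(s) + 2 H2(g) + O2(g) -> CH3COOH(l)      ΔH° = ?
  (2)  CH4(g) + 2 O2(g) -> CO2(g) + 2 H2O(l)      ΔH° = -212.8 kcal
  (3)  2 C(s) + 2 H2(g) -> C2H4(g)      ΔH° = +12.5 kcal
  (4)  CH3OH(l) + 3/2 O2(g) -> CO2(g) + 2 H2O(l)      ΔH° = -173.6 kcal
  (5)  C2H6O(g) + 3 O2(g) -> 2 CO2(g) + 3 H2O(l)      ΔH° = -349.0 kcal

ΔH° = -115.8 kcal

(1) as written: contributes x
(2) as written: -212.8 kcal
(3) reversed: -12.5 kcal
(4): not needed.
(5) reversed: +349.0 kcal
+7.9 = (-212.8) + (-12.5) + (+349.0) + x
x = (+7.9 − (+123.7)) / (1) = -115.8 kcal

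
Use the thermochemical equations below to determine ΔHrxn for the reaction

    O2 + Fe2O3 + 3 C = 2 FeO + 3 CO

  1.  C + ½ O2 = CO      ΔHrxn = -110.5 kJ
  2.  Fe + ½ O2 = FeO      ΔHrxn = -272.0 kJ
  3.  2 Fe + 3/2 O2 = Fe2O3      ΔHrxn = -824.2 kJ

ΔHrxn = -51.3 kJ

eq. 1 × 3: (3)·(-110.5) = -331.5 kJ
eq. 2 × 2: (2)·(-272.0) = -544.0 kJ
eq. 3 reversed: +824.2 kJ
ΔHrxn = (3)·(-110.5) + (2)·(-272.0) + (-1)·(-824.2) = -51.3 kJ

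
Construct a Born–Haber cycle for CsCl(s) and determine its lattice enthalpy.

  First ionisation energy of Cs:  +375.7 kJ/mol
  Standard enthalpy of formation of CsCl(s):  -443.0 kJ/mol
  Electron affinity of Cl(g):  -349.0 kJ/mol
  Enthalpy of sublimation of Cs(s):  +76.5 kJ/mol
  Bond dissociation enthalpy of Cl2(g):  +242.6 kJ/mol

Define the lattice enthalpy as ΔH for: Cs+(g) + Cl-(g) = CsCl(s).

ΔHf° = 1·ΔHsub + 1·(ΣIE) + 1/2·D(Cl2) + 1·EA + U
-443.0 = 1·(+76.5) + 1·(+375.7) + 1/2·(+242.6) + 1·(-349.0) + U
U = -443.0 − (+224.5) = -667.5 kJ/mol

U = -667.5 kJ/mol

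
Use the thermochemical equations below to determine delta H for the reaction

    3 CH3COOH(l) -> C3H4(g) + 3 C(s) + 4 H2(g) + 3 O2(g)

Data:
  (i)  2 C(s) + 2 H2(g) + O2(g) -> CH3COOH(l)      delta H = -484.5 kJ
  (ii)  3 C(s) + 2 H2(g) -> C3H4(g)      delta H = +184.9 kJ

delta H = 1638.4 kJ

(i) reversed and × 3: (-3)·(-484.5) = +1453.5 kJ
(ii) as written: +184.9 kJ
delta H = (+1453.5) + (+184.9) = 1638.4 kJ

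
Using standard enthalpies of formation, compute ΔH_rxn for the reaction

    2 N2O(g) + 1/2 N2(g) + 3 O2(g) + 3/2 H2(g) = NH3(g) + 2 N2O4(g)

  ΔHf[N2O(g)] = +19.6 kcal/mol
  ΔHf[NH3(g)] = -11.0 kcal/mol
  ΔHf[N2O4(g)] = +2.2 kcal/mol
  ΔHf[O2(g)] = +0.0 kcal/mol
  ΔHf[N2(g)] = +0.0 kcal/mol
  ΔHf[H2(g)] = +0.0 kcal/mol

ΔH°rxn = Σ nΔHf°(products) − Σ nΔHf°(reactants).
Products: 1·(-11.0) + 2·(+2.2) = -6.6
Reactants: 2·(+19.6) + 1/2·(+0.0) + 3·(+0.0) + 3/2·(+0.0) = +39.2
ΔH_rxn = (-6.6) − (+39.2) = -45.8 kcal/mol

ΔH_rxn = -45.8 kcal/mol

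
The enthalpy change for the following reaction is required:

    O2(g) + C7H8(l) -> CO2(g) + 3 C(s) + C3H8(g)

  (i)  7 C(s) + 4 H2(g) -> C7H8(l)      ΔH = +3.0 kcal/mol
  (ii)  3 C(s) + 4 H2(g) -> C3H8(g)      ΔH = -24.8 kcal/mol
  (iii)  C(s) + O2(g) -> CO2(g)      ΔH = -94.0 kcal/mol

(i) reversed (reverse to put C7H8(l) on the reactant side): -3.0 kcal/mol
(ii) as written (C3H8(g) already on the product side): -24.8 kcal/mol
(iii) as written (CO2(g) already on the product side): -94.0 kcal/mol
ΔH = (-3.0) + (-24.8) + (-94.0) = -121.8 kcal/mol

ΔH = -121.8 kcal/mol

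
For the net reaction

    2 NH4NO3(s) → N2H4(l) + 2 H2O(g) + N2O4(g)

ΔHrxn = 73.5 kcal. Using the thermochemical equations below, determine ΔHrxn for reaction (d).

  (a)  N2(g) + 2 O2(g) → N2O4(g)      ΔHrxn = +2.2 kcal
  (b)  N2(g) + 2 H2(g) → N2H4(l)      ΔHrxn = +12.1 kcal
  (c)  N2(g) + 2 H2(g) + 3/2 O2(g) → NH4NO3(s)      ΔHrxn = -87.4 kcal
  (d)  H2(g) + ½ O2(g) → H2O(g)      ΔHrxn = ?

(a) as written (N2O4(g) already on the product side): +2.2 kcal
(b) as written (N2H4(l) already on the product side): +12.1 kcal
(c) reversed and × 2 (reverse to put NH4NO3(s) on the reactant side; ×2 to match 2 NH4NO3(s) in the target): (-2)·(-87.4) = +174.8 kcal
(d) × 2 (scale by 2 for the 2 H2O(g)): contributes 2·x
+73.5 = (+2.2) + (+12.1) + (+174.8) + 2·x
x = (+73.5 − (+189.1)) / (2) = -57.8 kcal

ΔHrxn = -57.8 kcal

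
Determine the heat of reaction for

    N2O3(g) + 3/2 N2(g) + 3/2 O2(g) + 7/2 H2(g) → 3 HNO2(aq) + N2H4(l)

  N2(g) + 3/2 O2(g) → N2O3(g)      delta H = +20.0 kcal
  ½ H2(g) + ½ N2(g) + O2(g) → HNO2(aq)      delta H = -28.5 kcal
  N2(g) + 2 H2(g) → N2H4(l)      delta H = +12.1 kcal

delta H = -93.4 kcal

equation 1 reversed: -20.0 kcal
equation 2 × 3: (3)·(-28.5) = -85.5 kcal
equation 3 as written: +12.1 kcal
By Hess's law, delta H = (-1)·(+20.0) + (3)·(-28.5) + (1)·(+12.1) = -93.4 kcal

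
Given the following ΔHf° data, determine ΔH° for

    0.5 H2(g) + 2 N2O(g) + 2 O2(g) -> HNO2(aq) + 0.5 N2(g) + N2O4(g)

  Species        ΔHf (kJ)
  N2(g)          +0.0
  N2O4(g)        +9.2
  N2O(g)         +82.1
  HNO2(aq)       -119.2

Products: 1·(-119.2) + 1/2·(+0.0) + 1·(+9.2) = -110.0
Reactants: 1/2·(+0.0) + 2·(+82.1) + 2·(+0.0) = +164.2
ΔH° = (-110.0) − (+164.2) = -274.2 kJ

ΔH° = -274.2 kJ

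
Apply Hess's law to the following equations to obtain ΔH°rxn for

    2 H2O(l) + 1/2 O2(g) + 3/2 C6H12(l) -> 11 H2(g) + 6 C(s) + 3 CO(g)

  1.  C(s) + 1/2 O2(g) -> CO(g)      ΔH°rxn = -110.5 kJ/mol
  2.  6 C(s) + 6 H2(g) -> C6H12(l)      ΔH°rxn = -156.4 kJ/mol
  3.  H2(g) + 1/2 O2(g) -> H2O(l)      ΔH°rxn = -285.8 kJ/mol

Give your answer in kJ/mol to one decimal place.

eq. 1 × 3 (scale by 3 for the 3 CO(g)): (3)·(-110.5) = -331.5 kJ/mol
eq. 2 reversed and × 3/2 (reverse to put C6H12(l) on the reactant side; ×3/2 to match 3/2 C6H12(l) in the target): (-3/2)·(-156.4) = +234.6 kJ/mol
eq. 3 reversed and × 2 (H2O(l) must end up as a reactant; scale by 2 for the 2 H2O(l)): (-2)·(-285.8) = +571.6 kJ/mol
Summing the manipulated equations, ΔH°rxn = (3)·(-110.5) + (-3/2)·(-156.4) + (-2)·(-285.8) = 474.7 kJ/mol

ΔH°rxn = 474.7 kJ/mol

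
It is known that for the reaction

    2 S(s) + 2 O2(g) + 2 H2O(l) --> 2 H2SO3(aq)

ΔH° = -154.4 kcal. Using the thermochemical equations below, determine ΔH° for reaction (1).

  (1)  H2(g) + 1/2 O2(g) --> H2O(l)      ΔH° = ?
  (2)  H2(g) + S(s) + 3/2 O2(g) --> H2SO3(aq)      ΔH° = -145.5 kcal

ΔH° = -68.3 kcal

(1) reversed and × 2 (reverse to put H2O(l) on the reactant side; ×2 to match 2 H2O(l) in the target): contributes −2·x
(2) × 2 (scale by 2 for the 2 H2SO3(aq)): (2)·(-145.5) = -291.0 kcal
-154.4 = (-291.0) − 2·x
x = (-154.4 − (-291.0)) / (-2) = -68.3 kcal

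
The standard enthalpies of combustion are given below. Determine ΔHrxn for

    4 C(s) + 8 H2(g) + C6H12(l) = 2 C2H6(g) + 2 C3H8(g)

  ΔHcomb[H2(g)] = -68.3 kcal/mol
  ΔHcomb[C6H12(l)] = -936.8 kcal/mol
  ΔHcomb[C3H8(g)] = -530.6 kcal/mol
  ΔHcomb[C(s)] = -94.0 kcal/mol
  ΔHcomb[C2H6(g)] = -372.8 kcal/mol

ΔHrxn = -52.4 kcal/mol

With combustion enthalpies, reactants minus products:
= [4·(-94.0) + 8·(-68.3) + 1·(-936.8)] − [2·(-372.8) + 2·(-530.6)]
= -52.4 kcal/mol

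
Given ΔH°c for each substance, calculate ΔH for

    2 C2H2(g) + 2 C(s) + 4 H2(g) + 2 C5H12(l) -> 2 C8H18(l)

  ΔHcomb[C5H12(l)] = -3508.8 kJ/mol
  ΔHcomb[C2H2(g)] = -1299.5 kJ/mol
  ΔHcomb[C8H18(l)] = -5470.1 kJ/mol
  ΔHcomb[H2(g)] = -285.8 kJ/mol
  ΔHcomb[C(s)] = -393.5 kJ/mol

ΔH = -606.6 kJ/mol

With combustion enthalpies, reactants minus products:
= [2·(-1299.5) + 2·(-393.5) + 4·(-285.8) + 2·(-3508.8)] − [2·(-5470.1)]
= -606.6 kJ/mol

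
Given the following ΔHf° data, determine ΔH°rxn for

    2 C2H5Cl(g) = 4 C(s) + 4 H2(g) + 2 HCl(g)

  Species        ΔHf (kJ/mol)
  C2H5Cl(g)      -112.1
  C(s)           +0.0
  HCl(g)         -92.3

ΔH°rxn = Σ nΔHf°(products) − Σ nΔHf°(reactants).
Products: 4·(+0.0) + 4·(+0.0) + 2·(-92.3) = -184.6
Reactants: 2·(-112.1) = -224.2
ΔH°rxn = (-184.6) − (-224.2) = 39.6 kJ/mol

ΔH°rxn = 39.6 kJ/mol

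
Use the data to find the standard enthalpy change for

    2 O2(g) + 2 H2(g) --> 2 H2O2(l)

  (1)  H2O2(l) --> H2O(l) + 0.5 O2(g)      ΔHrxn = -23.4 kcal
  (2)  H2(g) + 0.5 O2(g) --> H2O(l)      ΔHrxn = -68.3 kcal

ΔHrxn = -89.8 kcal

(1) reversed and × 2: (-2)·(-23.4) = +46.8 kcal
(2) × 2: (2)·(-68.3) = -136.6 kcal
Summing the manipulated equations, ΔHrxn = (+46.8) + (-136.6) = -89.8 kcal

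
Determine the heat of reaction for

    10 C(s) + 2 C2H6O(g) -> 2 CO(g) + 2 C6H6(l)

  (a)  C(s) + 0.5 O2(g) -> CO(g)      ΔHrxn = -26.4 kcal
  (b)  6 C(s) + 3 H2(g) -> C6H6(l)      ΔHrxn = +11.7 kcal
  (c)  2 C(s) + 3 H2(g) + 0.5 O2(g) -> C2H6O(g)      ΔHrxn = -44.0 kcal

ΔHrxn = 58.6 kcal

(a) × 2 (×2 to match 2 CO(g) in the target): (2)·(-26.4) = -52.8 kcal
(b) × 2 (×2 to match 2 C6H6(l) in the target): (2)·(+11.7) = +23.4 kcal
(c) reversed and × 2 (C2H6O(g) must end up as a reactant; ×2 to match 2 C2H6O(g) in the target): (-2)·(-44.0) = +88.0 kcal
ΔHrxn = (2)·(-26.4) + (2)·(+11.7) + (-2)·(-44.0) = 58.6 kcal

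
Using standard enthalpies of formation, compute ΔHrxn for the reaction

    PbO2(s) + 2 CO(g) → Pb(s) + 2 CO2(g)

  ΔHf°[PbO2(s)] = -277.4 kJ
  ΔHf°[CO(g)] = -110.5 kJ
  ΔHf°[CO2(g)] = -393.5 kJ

ΔH°rxn = Σ nΔHf°(products) − Σ nΔHf°(reactants).
Products: 1·(+0.0) + 2·(-393.5) = -787.0
Reactants: 1·(-277.4) + 2·(-110.5) = -498.4
ΔHrxn = (-787.0) − (-498.4) = -288.6 kJ

ΔHrxn = -288.6 kJ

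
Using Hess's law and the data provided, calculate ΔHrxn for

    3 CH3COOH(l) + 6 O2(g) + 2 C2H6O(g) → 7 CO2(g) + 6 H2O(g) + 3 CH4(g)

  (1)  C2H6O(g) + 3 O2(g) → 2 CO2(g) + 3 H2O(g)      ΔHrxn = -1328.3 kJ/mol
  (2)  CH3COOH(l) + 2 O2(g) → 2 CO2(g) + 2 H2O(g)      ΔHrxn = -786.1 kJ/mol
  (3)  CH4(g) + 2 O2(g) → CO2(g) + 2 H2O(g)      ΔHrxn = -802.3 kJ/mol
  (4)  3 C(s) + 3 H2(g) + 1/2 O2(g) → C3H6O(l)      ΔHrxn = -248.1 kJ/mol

ΔHrxn = -2608.0 kJ/mol

(1) × 2 (scale by 2 for the 2 C2H6O(g)): (2)·(-1328.3) = -2656.6 kJ/mol
(2) × 3 (scale by 3 for the 3 CH3COOH(l)): (3)·(-786.1) = -2358.3 kJ/mol
(3) reversed and × 3 (CH4(g) must end up as a product; scale by 3 for the 3 CH4(g)): (-3)·(-802.3) = +2406.9 kJ/mol
(4): not needed (C(s) appears nowhere else).
By Hess's law, ΔHrxn = (2)·(-1328.3) + (3)·(-786.1) + (-3)·(-802.3) = -2608.0 kJ/mol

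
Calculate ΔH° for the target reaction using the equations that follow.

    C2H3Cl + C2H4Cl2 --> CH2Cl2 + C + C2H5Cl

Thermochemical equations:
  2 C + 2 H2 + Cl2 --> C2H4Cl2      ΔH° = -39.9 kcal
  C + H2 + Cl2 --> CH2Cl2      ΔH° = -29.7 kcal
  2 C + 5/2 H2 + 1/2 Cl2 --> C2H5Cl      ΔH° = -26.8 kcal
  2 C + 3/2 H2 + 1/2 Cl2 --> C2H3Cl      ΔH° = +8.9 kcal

equation 1 reversed (reverse to put C2H4Cl2 on the reactant side): +39.9 kcal
equation 2 as written (CH2Cl2 already on the product side): -29.7 kcal
equation 3 as written (C2H5Cl already on the product side): -26.8 kcal
equation 4 reversed (C2H3Cl must end up as a reactant): -8.9 kcal
Since enthalpy is a state function, ΔH° = (+39.9) + (-29.7) + (-26.8) + (-8.9) = -25.5 kcal

ΔH° = -25.5 kcal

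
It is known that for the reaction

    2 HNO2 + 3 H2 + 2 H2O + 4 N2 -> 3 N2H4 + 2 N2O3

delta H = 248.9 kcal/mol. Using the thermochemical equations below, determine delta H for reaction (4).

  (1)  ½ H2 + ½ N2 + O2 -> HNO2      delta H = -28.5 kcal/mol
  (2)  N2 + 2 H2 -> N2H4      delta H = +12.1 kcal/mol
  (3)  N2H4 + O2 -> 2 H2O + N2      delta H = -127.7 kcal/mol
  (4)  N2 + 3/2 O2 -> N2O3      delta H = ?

delta H = 20.0 kcal/mol

(1) reversed and × 2: (-2)·(-28.5) = +57.0 kcal/mol
(2) × 2: (2)·(+12.1) = +24.2 kcal/mol
(3) reversed: +127.7 kcal/mol
(4) × 2: contributes 2·x
+248.9 = (+57.0) + (+24.2) + (+127.7) + 2·x
x = (+248.9 − (+208.9)) / (2) = 20.0 kcal/mol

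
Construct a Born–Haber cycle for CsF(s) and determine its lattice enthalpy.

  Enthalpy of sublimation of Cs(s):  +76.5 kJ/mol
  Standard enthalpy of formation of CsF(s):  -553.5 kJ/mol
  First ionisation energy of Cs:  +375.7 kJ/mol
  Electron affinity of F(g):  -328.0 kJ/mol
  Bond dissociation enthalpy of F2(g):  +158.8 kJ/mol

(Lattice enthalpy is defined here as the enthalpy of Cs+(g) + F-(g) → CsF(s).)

U = -757.1 kJ/mol

ΔHf° = 1·ΔHsub + 1·(ΣIE) + 1/2·D(F2) + 1·EA + U
-553.5 = 1·(+76.5) + 1·(+375.7) + 1/2·(+158.8) + 1·(-328.0) + U
U = -553.5 − (+203.6) = -757.1 kJ/mol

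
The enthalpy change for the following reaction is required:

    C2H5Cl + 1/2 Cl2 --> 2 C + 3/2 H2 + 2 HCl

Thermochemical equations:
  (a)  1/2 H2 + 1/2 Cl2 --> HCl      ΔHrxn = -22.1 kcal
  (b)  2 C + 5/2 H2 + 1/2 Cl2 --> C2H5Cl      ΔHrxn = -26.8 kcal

ΔHrxn = -17.4 kcal

(a) × 2: (2)·(-22.1) = -44.2 kcal
(b) reversed: +26.8 kcal
Since enthalpy is a state function, ΔHrxn = (-44.2) + (+26.8) = -17.4 kcal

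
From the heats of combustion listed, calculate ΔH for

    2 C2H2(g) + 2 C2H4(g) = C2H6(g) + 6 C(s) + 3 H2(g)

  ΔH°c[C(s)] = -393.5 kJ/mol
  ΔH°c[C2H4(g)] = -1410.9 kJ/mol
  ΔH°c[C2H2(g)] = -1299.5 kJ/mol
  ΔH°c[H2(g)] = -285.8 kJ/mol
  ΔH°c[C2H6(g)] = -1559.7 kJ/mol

ΔH = -642.7 kJ/mol

With combustion enthalpies, reactants minus products:
= [2·(-1299.5) + 2·(-1410.9)] − [1·(-1559.7) + 6·(-393.5) + 3·(-285.8)]
= -642.7 kJ/mol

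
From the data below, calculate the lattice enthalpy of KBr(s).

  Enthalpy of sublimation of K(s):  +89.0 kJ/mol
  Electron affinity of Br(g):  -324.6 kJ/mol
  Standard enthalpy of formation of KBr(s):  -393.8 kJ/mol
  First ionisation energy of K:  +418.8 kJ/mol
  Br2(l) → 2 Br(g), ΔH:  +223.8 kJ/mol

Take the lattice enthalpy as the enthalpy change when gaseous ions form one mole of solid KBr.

ΔHf° = 1·ΔHsub + 1·(ΣIE) + 1/2·D(Br2) + 1·EA + U
-393.8 = 1·(+89.0) + 1·(+418.8) + 1/2·(+223.8) + 1·(-324.6) + U
U = -393.8 − (+295.1) = -688.9 kJ/mol

U = -688.9 kJ/mol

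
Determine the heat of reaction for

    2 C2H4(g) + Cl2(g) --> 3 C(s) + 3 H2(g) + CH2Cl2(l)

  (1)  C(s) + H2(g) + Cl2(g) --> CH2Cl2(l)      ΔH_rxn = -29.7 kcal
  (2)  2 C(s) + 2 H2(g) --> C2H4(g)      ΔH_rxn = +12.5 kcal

(1) as written: -29.7 kcal
(2) reversed and × 2: (-2)·(+12.5) = -25.0 kcal
ΔH_rxn = (-29.7) + (-25.0) = -54.7 kcal

ΔH_rxn = -54.7 kcal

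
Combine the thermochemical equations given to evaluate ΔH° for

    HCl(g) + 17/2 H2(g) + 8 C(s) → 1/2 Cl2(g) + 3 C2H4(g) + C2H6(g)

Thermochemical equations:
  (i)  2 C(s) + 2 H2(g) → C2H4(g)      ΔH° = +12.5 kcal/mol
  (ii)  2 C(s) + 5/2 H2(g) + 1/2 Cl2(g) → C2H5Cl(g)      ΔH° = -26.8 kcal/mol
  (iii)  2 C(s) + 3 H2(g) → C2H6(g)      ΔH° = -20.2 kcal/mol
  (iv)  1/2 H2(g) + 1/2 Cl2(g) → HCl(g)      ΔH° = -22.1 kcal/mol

(i) × 3 (scale by 3 for the 3 C2H4(g)): (3)·(+12.5) = +37.5 kcal/mol
(ii): not needed (C2H5Cl(g) appears nowhere else).
(iii) as written (C2H6(g) already on the product side): -20.2 kcal/mol
(iv) reversed (HCl(g) must end up as a reactant): +22.1 kcal/mol
By Hess's law, ΔH° = (3)·(+12.5) + (1)·(-20.2) + (-1)·(-22.1) = 39.4 kcal/mol

ΔH° = 39.4 kcal/mol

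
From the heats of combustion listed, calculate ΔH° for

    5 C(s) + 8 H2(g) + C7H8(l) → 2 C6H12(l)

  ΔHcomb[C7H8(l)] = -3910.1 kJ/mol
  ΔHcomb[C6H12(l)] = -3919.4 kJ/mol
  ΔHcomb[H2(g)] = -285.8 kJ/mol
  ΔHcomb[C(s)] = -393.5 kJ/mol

With combustion enthalpies, reactants minus products:
= [5·(-393.5) + 8·(-285.8) + 1·(-3910.1)] − [2·(-3919.4)]
= -325.2 kJ/mol

ΔH° = -325.2 kJ/mol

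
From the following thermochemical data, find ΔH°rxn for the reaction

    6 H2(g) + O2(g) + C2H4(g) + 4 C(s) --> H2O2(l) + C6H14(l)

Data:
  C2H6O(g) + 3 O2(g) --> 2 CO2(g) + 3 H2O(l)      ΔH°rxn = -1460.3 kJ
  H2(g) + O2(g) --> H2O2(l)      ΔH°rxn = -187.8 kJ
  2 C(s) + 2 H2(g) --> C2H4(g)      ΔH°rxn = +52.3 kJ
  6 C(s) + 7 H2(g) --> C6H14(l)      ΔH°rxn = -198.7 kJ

ΔH°rxn = -438.8 kJ

equation 1: not needed.
equation 2 as written: -187.8 kJ
equation 3 reversed: -52.3 kJ
equation 4 as written: -198.7 kJ
ΔH°rxn = (1)·(-187.8) + (-1)·(+52.3) + (1)·(-198.7) = -438.8 kJ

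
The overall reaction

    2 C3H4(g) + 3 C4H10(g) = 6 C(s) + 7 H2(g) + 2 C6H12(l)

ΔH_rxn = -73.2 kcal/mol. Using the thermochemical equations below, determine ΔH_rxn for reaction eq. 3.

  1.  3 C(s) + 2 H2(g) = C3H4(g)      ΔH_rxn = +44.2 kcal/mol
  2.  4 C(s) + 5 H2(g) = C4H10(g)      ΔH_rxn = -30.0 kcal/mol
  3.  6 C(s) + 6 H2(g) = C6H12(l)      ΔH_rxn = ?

eq. 1 reversed and × 2 (C3H4(g) must end up as a reactant; ×2 to match 2 C3H4(g) in the target): (-2)·(+44.2) = -88.4 kcal/mol
eq. 2 reversed and × 3 (reverse to put C4H10(g) on the reactant side; scale by 3 for the 3 C4H10(g)): (-3)·(-30.0) = +90.0 kcal/mol
eq. 3 × 2 (×2 to match 2 C6H12(l) in the target): contributes 2·x
-73.2 = (-88.4) + (+90.0) + 2·x
x = (-73.2 − (+1.6)) / (2) = -37.4 kcal/mol

ΔH_rxn = -37.4 kcal/mol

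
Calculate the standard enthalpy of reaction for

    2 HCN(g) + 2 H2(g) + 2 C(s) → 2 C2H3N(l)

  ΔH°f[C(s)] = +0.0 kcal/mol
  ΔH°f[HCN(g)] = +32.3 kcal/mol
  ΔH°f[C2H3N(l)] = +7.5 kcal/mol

Products: 2·(+7.5) = +15.0
Reactants: 2·(+32.3) + 2·(+0.0) + 2·(+0.0) = +64.6
ΔH°rxn = (+15.0) − (+64.6) = -49.6 kcal/mol

ΔH°rxn = -49.6 kcal/mol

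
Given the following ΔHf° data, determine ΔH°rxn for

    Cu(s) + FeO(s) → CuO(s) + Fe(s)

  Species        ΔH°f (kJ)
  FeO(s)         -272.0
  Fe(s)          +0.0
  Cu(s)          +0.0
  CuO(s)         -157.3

ΔH°rxn = 114.7 kJ

Products: 1·(-157.3) + 1·(+0.0) = -157.3
Reactants: 1·(+0.0) + 1·(-272.0) = -272.0
ΔH°rxn = (-157.3) − (-272.0) = 114.7 kJ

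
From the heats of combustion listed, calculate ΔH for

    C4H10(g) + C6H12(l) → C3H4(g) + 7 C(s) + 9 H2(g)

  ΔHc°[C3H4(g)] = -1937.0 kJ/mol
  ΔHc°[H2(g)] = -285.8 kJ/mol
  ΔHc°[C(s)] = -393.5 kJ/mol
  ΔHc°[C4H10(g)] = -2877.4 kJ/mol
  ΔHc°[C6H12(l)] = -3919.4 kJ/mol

Using ΔH = Σ nΔHc°(reactants) − Σ nΔHc°(products):
= [1·(-2877.4) + 1·(-3919.4)] − [1·(-1937.0) + 7·(-393.5) + 9·(-285.8)]
= 466.9 kJ/mol

ΔH = 466.9 kJ/mol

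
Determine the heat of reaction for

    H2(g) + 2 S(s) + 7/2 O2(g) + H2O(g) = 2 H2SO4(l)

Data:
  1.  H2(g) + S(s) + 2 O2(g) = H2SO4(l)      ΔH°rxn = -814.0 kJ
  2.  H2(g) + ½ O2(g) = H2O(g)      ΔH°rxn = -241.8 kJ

ΔH°rxn = -1386.2 kJ

eq. 1 × 2: (2)·(-814.0) = -1628.0 kJ
eq. 2 reversed: +241.8 kJ
ΔH°rxn = (-1628.0) + (+241.8) = -1386.2 kJ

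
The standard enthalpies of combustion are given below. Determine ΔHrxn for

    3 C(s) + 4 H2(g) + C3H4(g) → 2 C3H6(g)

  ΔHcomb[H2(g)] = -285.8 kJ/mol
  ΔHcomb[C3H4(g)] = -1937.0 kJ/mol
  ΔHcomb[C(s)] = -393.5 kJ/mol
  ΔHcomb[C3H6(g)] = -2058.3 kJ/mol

Using ΔH = Σ nΔHc°(reactants) − Σ nΔHc°(products):
= [3·(-393.5) + 4·(-285.8) + 1·(-1937.0)] − [2·(-2058.3)]
= -144.1 kJ/mol

ΔHrxn = -144.1 kJ/mol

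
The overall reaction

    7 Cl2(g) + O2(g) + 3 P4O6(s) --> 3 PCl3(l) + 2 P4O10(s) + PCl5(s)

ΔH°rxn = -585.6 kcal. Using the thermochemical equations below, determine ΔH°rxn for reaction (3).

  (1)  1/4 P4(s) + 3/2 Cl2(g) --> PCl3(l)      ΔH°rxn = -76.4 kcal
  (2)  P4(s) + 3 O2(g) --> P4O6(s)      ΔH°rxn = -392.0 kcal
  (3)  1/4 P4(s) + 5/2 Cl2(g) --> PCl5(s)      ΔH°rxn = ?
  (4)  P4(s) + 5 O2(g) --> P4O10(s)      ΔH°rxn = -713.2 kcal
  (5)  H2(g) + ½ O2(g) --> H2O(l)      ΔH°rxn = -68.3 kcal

(1) × 3 (×3 to match 3 PCl3(l) in the target): (3)·(-76.4) = -229.2 kcal
(2) reversed and × 3 (P4O6(s) must end up as a reactant; scale by 3 for the 3 P4O6(s)): (-3)·(-392.0) = +1176.0 kcal
(3) as written (PCl5(s) already on the product side): contributes x
(4) × 2 (×2 to match 2 P4O10(s) in the target): (2)·(-713.2) = -1426.4 kcal
(5): not needed (H2(g) appears nowhere else).
-585.6 = (-229.2) + (+1176.0) + (-1426.4) + x
x = (-585.6 − (-479.6)) / (1) = -106.0 kcal

ΔH°rxn = -106.0 kcal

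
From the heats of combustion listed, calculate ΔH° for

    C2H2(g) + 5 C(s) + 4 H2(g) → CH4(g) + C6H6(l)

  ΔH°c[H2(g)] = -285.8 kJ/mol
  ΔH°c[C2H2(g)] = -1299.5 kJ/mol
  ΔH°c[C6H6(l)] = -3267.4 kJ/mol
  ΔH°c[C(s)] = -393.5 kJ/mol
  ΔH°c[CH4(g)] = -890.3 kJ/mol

ΔH° = -252.5 kJ/mol

Using ΔH = Σ nΔHc°(reactants) − Σ nΔHc°(products):
= [1·(-1299.5) + 5·(-393.5) + 4·(-285.8)] − [1·(-890.3) + 1·(-3267.4)]
= -252.5 kJ/mol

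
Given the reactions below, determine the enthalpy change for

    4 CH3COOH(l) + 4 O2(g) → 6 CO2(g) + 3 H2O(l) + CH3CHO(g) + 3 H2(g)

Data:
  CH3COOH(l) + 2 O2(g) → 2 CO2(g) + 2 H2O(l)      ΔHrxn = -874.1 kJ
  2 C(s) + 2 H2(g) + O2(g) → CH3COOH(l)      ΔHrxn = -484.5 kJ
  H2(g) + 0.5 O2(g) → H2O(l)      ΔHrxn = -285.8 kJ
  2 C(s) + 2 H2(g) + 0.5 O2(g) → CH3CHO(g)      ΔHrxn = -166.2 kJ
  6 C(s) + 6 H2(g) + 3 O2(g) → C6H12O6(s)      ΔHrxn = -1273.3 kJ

ΔHrxn = -1446.6 kJ

equation 1 × 3: (3)·(-874.1) = -2622.3 kJ
equation 2 reversed: +484.5 kJ
equation 3 reversed and × 3: (-3)·(-285.8) = +857.4 kJ
equation 4 as written: -166.2 kJ
equation 5: not needed.
ΔHrxn = (-2622.3) + (+484.5) + (+857.4) + (-166.2) = -1446.6 kJ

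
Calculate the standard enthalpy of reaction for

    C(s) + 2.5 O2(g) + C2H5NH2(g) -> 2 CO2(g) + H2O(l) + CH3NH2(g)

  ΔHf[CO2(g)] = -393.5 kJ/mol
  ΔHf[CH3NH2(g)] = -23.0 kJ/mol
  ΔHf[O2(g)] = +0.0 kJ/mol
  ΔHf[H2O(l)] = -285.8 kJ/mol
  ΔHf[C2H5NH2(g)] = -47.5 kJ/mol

ΔHrxn = -1048.3 kJ/mol

Products: 2·(-393.5) + 1·(-285.8) + 1·(-23.0) = -1095.8
Reactants: 1·(+0.0) + 5/2·(+0.0) + 1·(-47.5) = -47.5
ΔHrxn = (-1095.8) − (-47.5) = -1048.3 kJ/mol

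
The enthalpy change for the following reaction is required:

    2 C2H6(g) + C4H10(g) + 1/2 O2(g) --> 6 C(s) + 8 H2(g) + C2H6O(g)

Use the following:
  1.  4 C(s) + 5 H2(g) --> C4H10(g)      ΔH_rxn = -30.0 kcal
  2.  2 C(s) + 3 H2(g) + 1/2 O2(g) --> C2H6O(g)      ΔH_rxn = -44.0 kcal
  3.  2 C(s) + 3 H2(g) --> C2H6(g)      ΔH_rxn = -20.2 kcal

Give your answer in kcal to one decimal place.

eq. 1 reversed (reverse to put C4H10(g) on the reactant side): +30.0 kcal
eq. 2 as written (C2H6O(g) already on the product side): -44.0 kcal
eq. 3 reversed and × 2 (C2H6(g) must end up as a reactant; ×2 to match 2 C2H6(g) in the target): (-2)·(-20.2) = +40.4 kcal
ΔH_rxn = (+30.0) + (-44.0) + (+40.4) = 26.4 kcal

ΔH_rxn = 26.4 kcal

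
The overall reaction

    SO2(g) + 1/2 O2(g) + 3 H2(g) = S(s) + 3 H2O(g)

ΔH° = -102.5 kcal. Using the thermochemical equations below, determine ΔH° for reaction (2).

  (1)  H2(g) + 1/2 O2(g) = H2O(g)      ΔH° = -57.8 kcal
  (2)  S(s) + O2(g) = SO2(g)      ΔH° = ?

(1) × 3: (3)·(-57.8) = -173.4 kcal
(2) reversed: contributes −x
-102.5 = (-173.4) − x
x = (-102.5 − (-173.4)) / (-1) = -70.9 kcal

ΔH° = -70.9 kcal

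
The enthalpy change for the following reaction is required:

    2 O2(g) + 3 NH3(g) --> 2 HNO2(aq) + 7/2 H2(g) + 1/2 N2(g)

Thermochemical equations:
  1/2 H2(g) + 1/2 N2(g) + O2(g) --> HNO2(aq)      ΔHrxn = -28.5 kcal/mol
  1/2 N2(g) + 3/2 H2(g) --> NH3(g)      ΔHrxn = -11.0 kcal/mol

equation 1 × 2 (scale by 2 for the 2 HNO2(aq)): (2)·(-28.5) = -57.0 kcal/mol
equation 2 reversed and × 3 (NH3(g) must end up as a reactant; ×3 to match 3 NH3(g) in the target): (-3)·(-11.0) = +33.0 kcal/mol
Summing the manipulated equations, ΔHrxn = (-57.0) + (+33.0) = -24.0 kcal/mol

ΔHrxn = -24.0 kcal/mol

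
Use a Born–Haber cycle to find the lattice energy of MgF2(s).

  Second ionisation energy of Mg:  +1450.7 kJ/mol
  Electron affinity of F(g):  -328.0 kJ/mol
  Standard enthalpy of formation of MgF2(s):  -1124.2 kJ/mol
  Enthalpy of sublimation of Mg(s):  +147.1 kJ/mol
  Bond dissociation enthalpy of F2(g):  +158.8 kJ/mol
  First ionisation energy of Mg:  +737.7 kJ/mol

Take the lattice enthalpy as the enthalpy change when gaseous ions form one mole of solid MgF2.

U = -2962.5 kJ/mol

ΔHf° = 1·ΔHsub + 1·(ΣIE) + 1·D(F2) + 2·EA + U
-1124.2 = 1·(+147.1) + 1·(+2188.4) + 1·(+158.8) + 2·(-328.0) + U
U = -1124.2 − (+1838.3) = -2962.5 kJ/mol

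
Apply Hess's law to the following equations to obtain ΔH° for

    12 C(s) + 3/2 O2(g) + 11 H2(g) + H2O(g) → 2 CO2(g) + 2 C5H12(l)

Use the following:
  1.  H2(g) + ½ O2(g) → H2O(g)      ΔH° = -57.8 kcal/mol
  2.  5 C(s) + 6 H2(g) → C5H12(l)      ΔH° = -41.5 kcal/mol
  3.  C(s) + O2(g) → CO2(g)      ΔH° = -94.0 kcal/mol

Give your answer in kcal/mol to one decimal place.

eq. 1 reversed: +57.8 kcal/mol
eq. 2 × 2: (2)·(-41.5) = -83.0 kcal/mol
eq. 3 × 2: (2)·(-94.0) = -188.0 kcal/mol
ΔH° = (+57.8) + (-83.0) + (-188.0) = -213.2 kcal/mol

ΔH° = -213.2 kcal/mol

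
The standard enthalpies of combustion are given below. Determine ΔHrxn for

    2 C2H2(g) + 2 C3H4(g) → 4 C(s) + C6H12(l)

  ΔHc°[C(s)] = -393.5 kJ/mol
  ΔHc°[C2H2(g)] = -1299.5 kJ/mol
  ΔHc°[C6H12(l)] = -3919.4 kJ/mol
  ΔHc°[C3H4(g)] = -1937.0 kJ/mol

ΔHrxn = -979.6 kJ/mol

With combustion enthalpies, reactants minus products:
= [2·(-1299.5) + 2·(-1937.0)] − [4·(-393.5) + 1·(-3919.4)]
= -979.6 kJ/mol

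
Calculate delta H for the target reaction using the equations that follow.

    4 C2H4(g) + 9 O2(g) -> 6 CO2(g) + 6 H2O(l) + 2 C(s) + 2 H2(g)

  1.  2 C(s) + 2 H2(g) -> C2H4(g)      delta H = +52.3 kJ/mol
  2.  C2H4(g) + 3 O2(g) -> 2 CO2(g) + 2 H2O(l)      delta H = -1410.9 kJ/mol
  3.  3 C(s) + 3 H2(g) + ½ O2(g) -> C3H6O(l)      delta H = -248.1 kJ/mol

delta H = -4285.0 kJ/mol

eq. 1 reversed: -52.3 kJ/mol
eq. 2 × 3 (×3 to match 6 CO2(g) in the target): (3)·(-1410.9) = -4232.7 kJ/mol
eq. 3: not needed (C3H6O(l) appears nowhere else).
delta H = (-52.3) + (-4232.7) = -4285.0 kJ/mol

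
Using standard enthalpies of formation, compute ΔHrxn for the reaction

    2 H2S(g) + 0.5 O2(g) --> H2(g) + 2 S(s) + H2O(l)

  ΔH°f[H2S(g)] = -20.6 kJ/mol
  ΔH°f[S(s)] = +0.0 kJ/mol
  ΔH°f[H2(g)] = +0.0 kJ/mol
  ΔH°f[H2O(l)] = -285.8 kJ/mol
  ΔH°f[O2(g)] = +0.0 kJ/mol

ΔHrxn = -244.6 kJ/mol

Products: 1·(+0.0) + 2·(+0.0) + 1·(-285.8) = -285.8
Reactants: 2·(-20.6) + 1/2·(+0.0) = -41.2
ΔHrxn = (-285.8) − (-41.2) = -244.6 kJ/mol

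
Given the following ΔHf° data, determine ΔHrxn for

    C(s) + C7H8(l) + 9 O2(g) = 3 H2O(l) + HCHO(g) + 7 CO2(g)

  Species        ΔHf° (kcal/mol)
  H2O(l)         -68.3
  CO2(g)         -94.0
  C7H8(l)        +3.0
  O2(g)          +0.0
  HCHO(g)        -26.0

ΔHrxn = -891.9 kcal/mol

Products: 3·(-68.3) + 1·(-26.0) + 7·(-94.0) = -888.9
Reactants: 1·(+0.0) + 1·(+3.0) + 9·(+0.0) = +3.0
ΔHrxn = (-888.9) − (+3.0) = -891.9 kcal/mol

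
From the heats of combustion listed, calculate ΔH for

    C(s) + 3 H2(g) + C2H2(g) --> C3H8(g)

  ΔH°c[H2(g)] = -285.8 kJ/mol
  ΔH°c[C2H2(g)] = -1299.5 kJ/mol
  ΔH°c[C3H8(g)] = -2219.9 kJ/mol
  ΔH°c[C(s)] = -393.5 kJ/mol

ΔH = -330.5 kJ/mol

With combustion enthalpies, reactants minus products:
= [1·(-393.5) + 3·(-285.8) + 1·(-1299.5)] − [1·(-2219.9)]
= -330.5 kJ/mol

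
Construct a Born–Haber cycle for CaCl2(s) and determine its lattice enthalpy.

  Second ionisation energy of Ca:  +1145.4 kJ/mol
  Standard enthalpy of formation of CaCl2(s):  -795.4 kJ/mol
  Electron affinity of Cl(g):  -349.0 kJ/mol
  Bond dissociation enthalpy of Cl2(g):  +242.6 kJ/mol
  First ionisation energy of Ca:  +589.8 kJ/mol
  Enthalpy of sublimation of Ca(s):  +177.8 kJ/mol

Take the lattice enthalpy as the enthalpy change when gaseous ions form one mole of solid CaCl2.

ΔHf° = 1·ΔHsub + 1·(ΣIE) + 1·D(Cl2) + 2·EA + U
-795.4 = 1·(+177.8) + 1·(+1735.2) + 1·(+242.6) + 2·(-349.0) + U
U = -795.4 − (+1457.6) = -2253.0 kJ/mol

U = -2253.0 kJ/mol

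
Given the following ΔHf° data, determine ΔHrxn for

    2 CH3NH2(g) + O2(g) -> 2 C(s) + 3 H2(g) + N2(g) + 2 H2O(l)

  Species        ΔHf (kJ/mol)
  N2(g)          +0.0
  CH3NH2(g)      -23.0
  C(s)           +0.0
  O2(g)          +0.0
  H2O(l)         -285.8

ΔHrxn = -525.6 kJ/mol

Products: 2·(+0.0) + 3·(+0.0) + 1·(+0.0) + 2·(-285.8) = -571.6
Reactants: 2·(-23.0) + 1·(+0.0) = -46.0
ΔHrxn = (-571.6) − (-46.0) = -525.6 kJ/mol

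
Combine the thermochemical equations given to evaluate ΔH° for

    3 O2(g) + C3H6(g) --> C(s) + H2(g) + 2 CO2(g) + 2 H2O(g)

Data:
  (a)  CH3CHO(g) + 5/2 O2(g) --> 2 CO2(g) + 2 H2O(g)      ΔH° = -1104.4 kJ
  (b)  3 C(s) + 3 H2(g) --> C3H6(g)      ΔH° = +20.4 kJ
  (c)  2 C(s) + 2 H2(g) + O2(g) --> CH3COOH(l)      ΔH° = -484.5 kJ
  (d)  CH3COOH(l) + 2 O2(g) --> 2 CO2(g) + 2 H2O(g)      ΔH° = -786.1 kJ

ΔH° = -1291.0 kJ

(a): not needed (CH3CHO(g) appears nowhere else).
(b) reversed (reverse to put C3H6(g) on the reactant side): -20.4 kJ
(c) as written: -484.5 kJ
(d) as written: -786.1 kJ
ΔH° = (-1)·(+20.4) + (1)·(-484.5) + (1)·(-786.1) = -1291.0 kJ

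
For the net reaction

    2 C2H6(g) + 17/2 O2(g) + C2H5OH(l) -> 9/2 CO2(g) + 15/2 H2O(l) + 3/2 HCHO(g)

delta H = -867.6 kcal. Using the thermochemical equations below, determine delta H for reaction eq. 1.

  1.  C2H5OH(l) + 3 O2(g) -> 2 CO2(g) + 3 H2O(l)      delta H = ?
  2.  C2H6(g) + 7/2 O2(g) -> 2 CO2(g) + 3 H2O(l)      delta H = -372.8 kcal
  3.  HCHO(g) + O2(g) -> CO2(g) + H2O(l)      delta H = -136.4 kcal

delta H = -326.6 kcal

eq. 1 as written (C2H5OH(l) already on the reactant side): contributes x
eq. 2 × 2 (scale by 2 for the 2 C2H6(g)): (2)·(-372.8) = -745.6 kcal
eq. 3 reversed and × 3/2 (HCHO(g) must end up as a product; ×3/2 to match 3/2 HCHO(g) in the target): (-3/2)·(-136.4) = +204.6 kcal
-867.6 = (-745.6) + (+204.6) + x
x = (-867.6 − (-541.0)) / (1) = -326.6 kcal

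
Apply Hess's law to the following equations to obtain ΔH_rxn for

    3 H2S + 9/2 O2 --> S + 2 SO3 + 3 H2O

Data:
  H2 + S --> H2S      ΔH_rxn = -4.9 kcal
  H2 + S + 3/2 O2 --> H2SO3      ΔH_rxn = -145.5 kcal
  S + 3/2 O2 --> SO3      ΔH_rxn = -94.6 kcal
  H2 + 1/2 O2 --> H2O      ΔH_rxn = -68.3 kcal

equation 1 reversed and × 3: (-3)·(-4.9) = +14.7 kcal
equation 2: not needed.
equation 3 × 2: (2)·(-94.6) = -189.2 kcal
equation 4 × 3: (3)·(-68.3) = -204.9 kcal
Since enthalpy is a state function, ΔH_rxn = (-3)·(-4.9) + (2)·(-94.6) + (3)·(-68.3) = -379.4 kcal

ΔH_rxn = -379.4 kcal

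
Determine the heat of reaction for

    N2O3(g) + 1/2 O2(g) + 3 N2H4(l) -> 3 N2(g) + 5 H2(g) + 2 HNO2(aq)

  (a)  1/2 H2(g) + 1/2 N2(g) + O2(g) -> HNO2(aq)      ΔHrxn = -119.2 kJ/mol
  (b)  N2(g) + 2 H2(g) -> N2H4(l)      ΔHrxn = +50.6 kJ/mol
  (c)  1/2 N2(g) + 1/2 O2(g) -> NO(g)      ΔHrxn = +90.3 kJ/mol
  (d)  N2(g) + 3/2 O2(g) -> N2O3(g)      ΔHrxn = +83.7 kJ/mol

(a) × 2 (×2 to match 2 HNO2(aq) in the target): (2)·(-119.2) = -238.4 kJ/mol
(b) reversed and × 3 (N2H4(l) must end up as a reactant; scale by 3 for the 3 N2H4(l)): (-3)·(+50.6) = -151.8 kJ/mol
(c): not needed (NO(g) appears nowhere else).
(d) reversed (N2O3(g) must end up as a reactant): -83.7 kJ/mol
Summing the manipulated equations, ΔHrxn = (-238.4) + (-151.8) + (-83.7) = -473.9 kJ/mol

ΔHrxn = -473.9 kJ/mol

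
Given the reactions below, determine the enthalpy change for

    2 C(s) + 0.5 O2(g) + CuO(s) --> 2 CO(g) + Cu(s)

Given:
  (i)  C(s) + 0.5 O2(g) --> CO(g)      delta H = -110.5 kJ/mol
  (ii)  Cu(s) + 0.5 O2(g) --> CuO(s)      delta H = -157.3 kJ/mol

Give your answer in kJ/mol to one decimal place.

delta H = -63.7 kJ/mol

(i) × 2 (×2 to match 2 CO(g) in the target): (2)·(-110.5) = -221.0 kJ/mol
(ii) reversed (reverse to put CuO(s) on the reactant side): +157.3 kJ/mol
Since enthalpy is a state function, delta H = (2)·(-110.5) + (-1)·(-157.3) = -63.7 kJ/mol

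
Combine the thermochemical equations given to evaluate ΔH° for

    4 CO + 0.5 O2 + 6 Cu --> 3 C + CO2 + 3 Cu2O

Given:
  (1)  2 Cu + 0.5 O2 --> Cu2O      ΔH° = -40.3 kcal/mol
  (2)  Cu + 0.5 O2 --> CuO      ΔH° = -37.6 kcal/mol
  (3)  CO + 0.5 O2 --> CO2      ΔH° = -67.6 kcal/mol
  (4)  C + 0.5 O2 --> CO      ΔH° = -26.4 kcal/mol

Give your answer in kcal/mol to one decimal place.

ΔH° = -109.3 kcal/mol

(1) × 3 (×3 to match 3 Cu2O in the target): (3)·(-40.3) = -120.9 kcal/mol
(2): not needed (CuO appears nowhere else).
(3) as written (CO2 already on the product side): -67.6 kcal/mol
(4) reversed and × 3 (reverse to put C on the product side; ×3 to match 3 C in the target): (-3)·(-26.4) = +79.2 kcal/mol
Summing the manipulated equations, ΔH° = (-120.9) + (-67.6) + (+79.2) = -109.3 kcal/mol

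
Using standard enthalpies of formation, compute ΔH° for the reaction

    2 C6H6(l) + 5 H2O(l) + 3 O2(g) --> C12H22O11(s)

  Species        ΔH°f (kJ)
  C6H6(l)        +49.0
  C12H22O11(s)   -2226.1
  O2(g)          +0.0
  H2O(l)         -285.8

ΔH° = -895.1 kJ

Products: 1·(-2226.1) = -2226.1
Reactants: 2·(+49.0) + 5·(-285.8) + 3·(+0.0) = -1331.0
ΔH° = (-2226.1) − (-1331.0) = -895.1 kJ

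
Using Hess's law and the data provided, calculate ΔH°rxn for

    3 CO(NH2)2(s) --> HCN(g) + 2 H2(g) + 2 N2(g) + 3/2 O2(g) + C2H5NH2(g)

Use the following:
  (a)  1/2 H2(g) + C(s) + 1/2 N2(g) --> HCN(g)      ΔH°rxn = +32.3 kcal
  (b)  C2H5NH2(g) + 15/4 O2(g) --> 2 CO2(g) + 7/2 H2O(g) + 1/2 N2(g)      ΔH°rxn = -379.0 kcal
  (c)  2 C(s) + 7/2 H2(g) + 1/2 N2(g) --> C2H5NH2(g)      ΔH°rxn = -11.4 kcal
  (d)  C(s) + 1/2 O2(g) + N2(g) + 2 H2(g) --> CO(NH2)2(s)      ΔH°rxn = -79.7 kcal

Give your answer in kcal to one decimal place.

ΔH°rxn = 260.0 kcal

(a) as written (HCN(g) already on the product side): +32.3 kcal
(b): not needed (H2O(g) appears nowhere else).
(c) as written: -11.4 kcal
(d) reversed and × 3 (CO(NH2)2(s) must end up as a reactant; ×3 to match 3 CO(NH2)2(s) in the target): (-3)·(-79.7) = +239.1 kcal
Summing the manipulated equations, ΔH°rxn = (1)·(+32.3) + (1)·(-11.4) + (-3)·(-79.7) = 260.0 kcal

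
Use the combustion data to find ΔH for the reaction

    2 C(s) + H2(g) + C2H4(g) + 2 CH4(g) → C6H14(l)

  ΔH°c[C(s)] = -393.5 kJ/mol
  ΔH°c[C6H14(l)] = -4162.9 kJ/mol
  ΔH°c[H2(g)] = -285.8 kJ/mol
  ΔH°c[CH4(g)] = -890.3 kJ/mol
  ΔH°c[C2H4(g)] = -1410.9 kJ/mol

Using ΔH = Σ nΔHc°(reactants) − Σ nΔHc°(products):
= [2·(-393.5) + 1·(-285.8) + 1·(-1410.9) + 2·(-890.3)] − [1·(-4162.9)]
= -101.4 kJ/mol

ΔH = -101.4 kJ/mol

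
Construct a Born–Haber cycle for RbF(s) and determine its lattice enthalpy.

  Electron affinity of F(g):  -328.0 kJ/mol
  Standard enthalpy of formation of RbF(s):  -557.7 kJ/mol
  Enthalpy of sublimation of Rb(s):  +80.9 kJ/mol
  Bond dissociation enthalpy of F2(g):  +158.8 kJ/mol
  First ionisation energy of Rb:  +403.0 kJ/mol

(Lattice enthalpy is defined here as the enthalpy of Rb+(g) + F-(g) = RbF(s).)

U = -793.0 kJ/mol

ΔHf° = 1·ΔHsub + 1·(ΣIE) + 1/2·D(F2) + 1·EA + U
-557.7 = 1·(+80.9) + 1·(+403.0) + 1/2·(+158.8) + 1·(-328.0) + U
U = -557.7 − (+235.3) = -793.0 kJ/mol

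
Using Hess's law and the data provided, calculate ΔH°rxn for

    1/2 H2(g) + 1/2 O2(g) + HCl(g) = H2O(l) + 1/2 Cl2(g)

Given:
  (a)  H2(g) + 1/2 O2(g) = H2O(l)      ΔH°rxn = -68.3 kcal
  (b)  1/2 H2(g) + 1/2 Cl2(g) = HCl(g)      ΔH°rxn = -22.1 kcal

(a) as written (H2O(l) already on the product side): -68.3 kcal
(b) reversed (HCl(g) must end up as a reactant): +22.1 kcal
ΔH°rxn = (-68.3) + (+22.1) = -46.2 kcal

ΔH°rxn = -46.2 kcal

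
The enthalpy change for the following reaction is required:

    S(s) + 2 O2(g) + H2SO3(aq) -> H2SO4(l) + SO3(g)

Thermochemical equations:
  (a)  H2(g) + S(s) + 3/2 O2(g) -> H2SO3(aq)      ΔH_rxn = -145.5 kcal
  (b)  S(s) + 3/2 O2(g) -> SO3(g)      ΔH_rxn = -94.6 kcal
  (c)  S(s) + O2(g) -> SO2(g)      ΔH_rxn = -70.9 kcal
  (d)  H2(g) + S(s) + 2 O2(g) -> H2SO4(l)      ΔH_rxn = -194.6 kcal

(a) reversed: +145.5 kcal
(b) as written: -94.6 kcal
(c): not needed.
(d) as written: -194.6 kcal
Since enthalpy is a state function, ΔH_rxn = (-1)·(-145.5) + (1)·(-94.6) + (1)·(-194.6) = -143.7 kcal

ΔH_rxn = -143.7 kcal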